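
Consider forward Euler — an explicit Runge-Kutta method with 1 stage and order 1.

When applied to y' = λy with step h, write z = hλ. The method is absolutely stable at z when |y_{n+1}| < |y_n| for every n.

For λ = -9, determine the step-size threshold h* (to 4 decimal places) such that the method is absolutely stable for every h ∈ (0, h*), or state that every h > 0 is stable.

(-2.0000,0); λ=-9 ⇒ h* = 0.2222.

With y'=λy (z=hλ):
  order 1, 1-stage ⇒ R(z)=1+z
  (e.g. R(-0.4)=0.60000, |R|=0.60000)

Need |R(x)|<1, x<0.
x=-0.4: |R|=0.6000
|R(-1.92)|=0.9200 |R(-1.38)|=0.3800 |R(-0.89)|=0.1100
Bisect:
  x_lo=-2.7929 |R|=1.7929  x_hi=-0.2868 |R|=0.7132
  mid=-1.53987 |R|=0.53987 →hi
  mid=-2.16639 |R|=1.16639 →lo
  mid=-1.85313 |R|=0.85313 →hi
  mid=-2.00976 |R|=1.00976 →lo
  mid=-1.93144 |R|=0.93144 →hi
  mid=-1.97060 |R|=0.97060 →hi
  mid=-1.99018 |R|=0.99018 →hi
  mid=-1.99997 |R|=0.99997 →hi
  mid=-2.00486 |R|=1.00486 →lo
  ...
  [-2.00012,-1.99997] ⇒ x*=-2.0000
Interval (-2.0000, 0).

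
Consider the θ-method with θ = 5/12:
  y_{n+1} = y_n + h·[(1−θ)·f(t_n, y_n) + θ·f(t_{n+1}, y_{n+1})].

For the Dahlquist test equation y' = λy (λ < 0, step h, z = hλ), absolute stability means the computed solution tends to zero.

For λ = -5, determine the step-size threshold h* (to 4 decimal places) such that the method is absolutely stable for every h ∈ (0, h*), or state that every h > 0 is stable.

(-12.0000,0); λ=-5 ⇒ h* = (12)/5 = 2.4000.

With y'=λy (z=hλ):
  y_{n+1} = y_n + z·[7/12·y_n + 5/12·y_{n+1}] ⇒ (1 − 5/12z)y_{n+1} = (1 + 7/12z)y_n
  ⇒ R(z) = (1 + 7/12z)/(1 − 5/12z).

Need |R(x)|<1, x<0.
x=-1.44: |R|=0.1000
R=−1: 1+7/12x = −1+5/12x ⇒ -1/6x=2 ⇒ x=2/(-1/6)=-12.0000
Confirm numerically:
  x=-11.772: |R|=0.99356 <1
  x=-9.866: |R|=0.93041 <1
  x=-9.453: |R|=0.91405 <1
  x=-12.419: |R|=1.01131 >1
  x=-12.262: |R|=1.00715 >1
Stable set (-12.0000, 0).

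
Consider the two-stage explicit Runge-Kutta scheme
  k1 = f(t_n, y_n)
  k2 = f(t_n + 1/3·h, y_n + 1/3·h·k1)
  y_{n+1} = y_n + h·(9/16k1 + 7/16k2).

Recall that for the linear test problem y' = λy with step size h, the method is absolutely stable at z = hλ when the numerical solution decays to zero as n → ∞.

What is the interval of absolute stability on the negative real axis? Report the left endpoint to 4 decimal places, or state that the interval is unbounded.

With y'=λy (z=hλ):
  k1=λy_n ⇒ h·k1=z·y_n;  k2=λ(1+1/3z)y_n ⇒ h·k2=z(1+1/3z)y_n
  y_{n+1}/y_n = 1 + 9/16z + 7/16z(1+1/3z) = 1 + z + 7/48z²
  R(z) = 1 + z + 7/48z².

Boundary: |R(x)|=1, x<0.
x=-0.82: |R|=0.2781
R=1: x+7/48x²=0 ⇒ x=−48/7=-6.8571; min R=1−1/(4·7/48)=-0.7143>−1
Confirm numerically:
  x=-6.278: |R|=0.46977 <1
  x=-4.374: |R|=0.58393 <1
  x=-3.803: |R|=0.69384 <1
  x=-7.400: |R|=1.58583 >1
  x=-7.082: |R|=1.23223 >1
Interval (-6.8571, 0).

z∈(-6.8571,0).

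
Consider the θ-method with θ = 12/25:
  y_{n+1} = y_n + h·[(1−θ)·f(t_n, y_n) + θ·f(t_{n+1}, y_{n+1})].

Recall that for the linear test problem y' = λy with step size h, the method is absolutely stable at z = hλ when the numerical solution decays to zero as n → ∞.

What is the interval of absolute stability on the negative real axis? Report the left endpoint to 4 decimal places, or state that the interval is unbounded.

On y'=λy, z=hλ:
  y_{n+1} = y_n + z·[13/25·y_n + 12/25·y_{n+1}] ⇒ (1 − 12/25z)y_{n+1} = (1 + 13/25z)y_n
  Hence R(z) = (1 + 13/25z)/(1 − 12/25z).

Boundary: |R(x)|=1, x<0.
x=-1.66: |R|=0.0761
R=−1: 1+13/25x = −1+12/25x ⇒ -1/25x=2 ⇒ x=2/(-1/25)=-50.0000
Confirm numerically:
  x=-49.486: |R|=0.99917 <1
  x=-47.235: |R|=0.99533 <1
  x=-30.781: |R|=0.95127 <1
  x=-28.094: |R|=0.93951 <1
  x=-50.486: |R|=1.00077 >1
  x=-50.260: |R|=1.00041 >1
  x=-50.193: |R|=1.00031 >1
Interval (-50.0000, 0).

(-50.0000, 0).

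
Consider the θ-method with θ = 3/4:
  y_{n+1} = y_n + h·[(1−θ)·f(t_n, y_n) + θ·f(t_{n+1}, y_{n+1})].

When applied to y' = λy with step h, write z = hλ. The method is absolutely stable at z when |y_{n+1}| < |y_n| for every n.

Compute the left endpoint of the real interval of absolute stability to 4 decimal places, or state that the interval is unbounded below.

interval (−∞, 0).

On y'=λy, z=hλ:
  y_{n+1} = y_n + z·[1/4·y_n + 3/4·y_{n+1}] ⇒ (1 − 3/4z)y_{n+1} = (1 + 1/4z)y_n
  Hence R(z) = (1 + 1/4z)/(1 − 3/4z).

Boundary: |R(x)|=1, x<0.
x=-0.81: |R|=0.4961
x=-2: |R|=0.2000
x=-10: |R|=0.1765
x=-100: |R|=0.3158
θ=3/4≥1/2 ⇒ |1+1/4x|<|1−3/4x| ∀x<0 ⇒ interval (−∞,0).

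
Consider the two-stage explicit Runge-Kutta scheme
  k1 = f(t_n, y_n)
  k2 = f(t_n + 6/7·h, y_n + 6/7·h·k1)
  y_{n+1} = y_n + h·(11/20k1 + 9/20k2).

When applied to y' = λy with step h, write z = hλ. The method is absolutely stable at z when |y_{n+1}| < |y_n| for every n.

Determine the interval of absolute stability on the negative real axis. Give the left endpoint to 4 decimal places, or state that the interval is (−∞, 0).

Set f=λy, z=hλ:
  k1=λy_n ⇒ h·k1=z·y_n;  k2=λ(1+6/7z)y_n ⇒ h·k2=z(1+6/7z)y_n
  y_{n+1}/y_n = 1 + 11/20z + 9/20z(1+6/7z) = 1 + z + 27/70z²
  R(z) = 1 + z + 27/70z².

Find x<0 with |R(x)|<1.
x=-0.89: |R|=0.4155
R=1: x+27/70x²=0 ⇒ x=−70/27=-2.5926; min R=1−1/(4·27/70)=0.3519>−1
Confirm numerically:
  x=-2.363: |R|=0.79074 <1
  x=-2.099: |R|=0.60038 <1
  x=-1.830: |R|=0.46172 <1
  x=-1.384: |R|=0.35482 <1
  x=-2.939: |R|=1.39269 >1
  x=-2.743: |R|=1.15913 >1
  x=-2.659: |R|=1.06811 >1
So |R|<1 on (-2.5926, 0).

z∈(-2.5926,0).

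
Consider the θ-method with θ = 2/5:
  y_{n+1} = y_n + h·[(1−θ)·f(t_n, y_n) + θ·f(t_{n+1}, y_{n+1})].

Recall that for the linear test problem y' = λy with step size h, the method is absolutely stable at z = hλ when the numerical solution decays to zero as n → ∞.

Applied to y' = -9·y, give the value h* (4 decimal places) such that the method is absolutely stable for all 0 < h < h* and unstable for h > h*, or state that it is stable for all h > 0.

On y'=λy, z=hλ:
  y_{n+1} = y_n + z·[3/5·y_n + 2/5·y_{n+1}] ⇒ (1 − 2/5z)y_{n+1} = (1 + 3/5z)y_n
  ⇒ R(z) = (1 + 3/5z)/(1 − 2/5z).

Find x<0 with |R(x)|<1.
x=-1.2: |R|=0.1892
R=−1: 1+3/5x = −1+2/5x ⇒ -1/5x=2 ⇒ x=2/(-1/5)=-10.0000
Confirm numerically:
  x=-9.127: |R|=0.96246 <1
  x=-8.552: |R|=0.93449 <1
  x=-8.251: |R|=0.91866 <1
  x=-10.359: |R|=1.01396 >1
  x=-10.307: |R|=1.01199 >1
  x=-10.176: |R|=1.00694 >1
Stable set (-10.0000, 0).

(-10.0000,0); λ=-9 ⇒ h* = (10)/9 = 1.1111.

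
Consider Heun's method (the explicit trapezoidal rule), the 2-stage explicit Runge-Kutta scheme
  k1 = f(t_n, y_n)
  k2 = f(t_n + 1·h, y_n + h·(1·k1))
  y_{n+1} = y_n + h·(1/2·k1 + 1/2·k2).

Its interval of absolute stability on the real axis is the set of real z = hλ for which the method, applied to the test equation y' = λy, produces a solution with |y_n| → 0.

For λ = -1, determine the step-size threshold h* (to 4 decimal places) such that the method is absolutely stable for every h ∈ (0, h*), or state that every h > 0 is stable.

With y'=λy (z=hλ):
  order 2, 2-stage ⇒ R(z)=1+z+z^2/2
  (e.g. R(-1.4)=0.58000, |R|=0.58000)

Boundary: |R(x)|=1, x<0.
x=-1.4: |R|=0.5800
|R(-1.97)|=0.9704 |R(-1.58)|=0.6682 |R(-1.08)|=0.5032
Bisect:
  x_lo=-2.6969 |R|=1.9397  x_hi=-0.0590 |R|=0.9427
  mid=-1.37794 |R|=0.57142 →hi
  mid=-2.03741 |R|=1.03811 →lo
  mid=-1.70768 |R|=0.75040 →hi
  mid=-1.87254 |R|=0.88067 →hi
  mid=-1.95498 |R|=0.95599 →hi
  mid=-1.99619 |R|=0.99620 →hi
  mid=-2.01680 |R|=1.01694 →lo
  mid=-2.00650 |R|=1.00652 →lo
  mid=-2.00135 |R|=1.00135 →lo
  ...
  [-2.00006,-1.99990] ⇒ x*=-2.0000
So |R|<1 on (-2.0000, 0).

(-2.0000,0); λ=-1 ⇒ h* = 2.0000.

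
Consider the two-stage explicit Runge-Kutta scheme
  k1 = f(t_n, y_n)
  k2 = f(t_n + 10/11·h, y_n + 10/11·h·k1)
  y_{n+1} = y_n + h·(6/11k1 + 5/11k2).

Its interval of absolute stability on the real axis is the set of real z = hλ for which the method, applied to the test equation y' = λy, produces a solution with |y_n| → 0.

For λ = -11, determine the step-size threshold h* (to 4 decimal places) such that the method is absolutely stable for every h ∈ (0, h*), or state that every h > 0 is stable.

(-2.4200,0); λ=-11 ⇒ h* = (121/50)/11 = 0.2200.

On y'=λy, z=hλ:
  k1=λy_n ⇒ h·k1=z·y_n;  k2=λ(1+10/11z)y_n ⇒ h·k2=z(1+10/11z)y_n
  y_{n+1}/y_n = 1 + 6/11z + 5/11z(1+10/11z) = 1 + z + 50/121z²
  ⇒ R(z) = 1 + z + 50/121z².

Solve |R(x)|<1 on ℝ⁻.
x=-1.67: |R|=0.4824
R=1: x+50/121x²=0 ⇒ x=−121/50=-2.4200; min R=1−1/(4·50/121)=0.3950>−1
Confirm numerically:
  x=-2.139: |R|=0.75163 <1
  x=-1.798: |R|=0.53787 <1
  x=-1.207: |R|=0.39500 <1
  x=-0.981: |R|=0.41667 <1
  x=-2.932: |R|=1.62032 >1
  x=-2.760: |R|=1.38777 >1
Stable set (-2.4200, 0).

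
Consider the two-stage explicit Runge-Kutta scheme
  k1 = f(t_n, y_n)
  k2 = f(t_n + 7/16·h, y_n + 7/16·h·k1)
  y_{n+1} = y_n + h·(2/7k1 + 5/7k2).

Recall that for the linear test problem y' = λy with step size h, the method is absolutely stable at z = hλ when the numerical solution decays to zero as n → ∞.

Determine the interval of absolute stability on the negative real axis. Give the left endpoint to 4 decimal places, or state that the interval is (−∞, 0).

z∈(-3.2000,0).

With y'=λy (z=hλ):
  k1=λy_n ⇒ h·k1=z·y_n;  k2=λ(1+7/16z)y_n ⇒ h·k2=z(1+7/16z)y_n
  y_{n+1}/y_n = 1 + 2/7z + 5/7z(1+7/16z) = 1 + z + 5/16z²
  so R(z) = 1 + z + 5/16z².

Boundary: |R(x)|=1, x<0.
x=-0.53: |R|=0.5578
R=1: x+5/16x²=0 ⇒ x=−16/5=-3.2000; min R=1−1/(4·5/16)=0.2000>−1
Confirm numerically:
  x=-3.127: |R|=0.92867 <1
  x=-2.370: |R|=0.38528 <1
  x=-1.369: |R|=0.21668 <1
  x=-3.753: |R|=1.64857 >1
  x=-3.578: |R|=1.42265 >1
  x=-3.256: |R|=1.05698 >1
Interval (-3.2000, 0).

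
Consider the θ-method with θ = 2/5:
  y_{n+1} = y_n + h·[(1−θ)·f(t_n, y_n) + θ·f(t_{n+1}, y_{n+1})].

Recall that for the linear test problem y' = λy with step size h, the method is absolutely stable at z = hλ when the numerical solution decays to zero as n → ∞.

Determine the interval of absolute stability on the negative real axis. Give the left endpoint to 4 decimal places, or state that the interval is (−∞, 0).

On y'=λy, z=hλ:
  y_{n+1} = y_n + z·[3/5·y_n + 2/5·y_{n+1}] ⇒ (1 − 2/5z)y_{n+1} = (1 + 3/5z)y_n
  Hence R(z) = (1 + 3/5z)/(1 − 2/5z).

Need |R(x)|<1, x<0.
x=-1.65: |R|=0.0060
R=−1: 1+3/5x = −1+2/5x ⇒ -1/5x=2 ⇒ x=2/(-1/5)=-10.0000
Confirm numerically:
  x=-9.511: |R|=0.97964 <1
  x=-8.569: |R|=0.93536 <1
  x=-4.870: |R|=0.65197 <1
  x=-10.368: |R|=1.01430 >1
  x=-10.091: |R|=1.00361 >1
Interval (-10.0000, 0).

z∈(-10.0000,0).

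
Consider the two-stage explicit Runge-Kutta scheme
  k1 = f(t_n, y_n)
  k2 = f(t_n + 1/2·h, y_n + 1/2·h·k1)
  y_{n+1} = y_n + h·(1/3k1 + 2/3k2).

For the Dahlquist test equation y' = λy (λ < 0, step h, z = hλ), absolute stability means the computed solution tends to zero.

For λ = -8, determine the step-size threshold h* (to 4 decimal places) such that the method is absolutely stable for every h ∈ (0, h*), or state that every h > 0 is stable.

With y'=λy (z=hλ):
  k1=λy_n ⇒ h·k1=z·y_n;  k2=λ(1+1/2z)y_n ⇒ h·k2=z(1+1/2z)y_n
  y_{n+1}/y_n = 1 + 1/3z + 2/3z(1+1/2z) = 1 + z + 1/3z²
  so R(z) = 1 + z + 1/3z².

Find x<0 with |R(x)|<1.
x=-1.5: |R|=0.2500
R=1: x+1/3x²=0 ⇒ x=−3=-3.0000; min R=1−1/(4·1/3)=0.2500>−1
Confirm numerically:
  x=-2.900: |R|=0.90333 <1
  x=-1.922: |R|=0.30936 <1
  x=-1.748: |R|=0.27050 <1
  x=-3.519: |R|=1.60879 >1
  x=-3.341: |R|=1.37976 >1
Stable set (-3.0000, 0).

(-3.0000,0); λ=-8 ⇒ h* = (3)/8 = 0.3750.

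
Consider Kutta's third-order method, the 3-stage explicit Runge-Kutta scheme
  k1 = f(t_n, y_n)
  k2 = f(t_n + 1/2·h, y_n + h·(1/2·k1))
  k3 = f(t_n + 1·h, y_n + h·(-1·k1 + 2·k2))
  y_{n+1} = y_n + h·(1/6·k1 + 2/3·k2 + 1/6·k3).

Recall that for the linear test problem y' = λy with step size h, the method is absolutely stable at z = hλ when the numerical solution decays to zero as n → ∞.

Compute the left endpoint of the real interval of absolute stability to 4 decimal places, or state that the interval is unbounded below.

z* = -2.5127.

Test eqn y'=λy, z=hλ:
  order 3, 3-stage ⇒ R(z)=1+z+z^2/2+z^3/6
  (e.g. R(-0.32)=0.72574, |R|=0.72574)

Solve |R(x)|<1 on ℝ⁻.
x=-0.32: |R|=0.7257
|R(-2.39)|=0.8093 |R(-1.56)|=0.0241 |R(-1.43)|=0.1051
Bisect:
  x_lo=-3.0723 |R|=2.1860  x_hi=-0.3985 |R|=0.6704
  mid=-1.73538 |R|=0.10064 →hi
  mid=-2.40382 |R|=0.82967 →hi
  mid=-2.73805 |R|=1.41074 →lo
  mid=-2.57093 |R|=1.09827 →lo
  mid=-2.48738 |R|=0.95878 →hi
  mid=-2.52916 |R|=1.02719 →lo
  mid=-2.50827 |R|=0.99265 →hi
  mid=-2.51871 |R|=1.00984 →lo
  mid=-2.51349 |R|=1.00122 →lo
  ...
  [-2.51284,-2.51267] ⇒ x*=-2.5127
Interval (-2.5127, 0).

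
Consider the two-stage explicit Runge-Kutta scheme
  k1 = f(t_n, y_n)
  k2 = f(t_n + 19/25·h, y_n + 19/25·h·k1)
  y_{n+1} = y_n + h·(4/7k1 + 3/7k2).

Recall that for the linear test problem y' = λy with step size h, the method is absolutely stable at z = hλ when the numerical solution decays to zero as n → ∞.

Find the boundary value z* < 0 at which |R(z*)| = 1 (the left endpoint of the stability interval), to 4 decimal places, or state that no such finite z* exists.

On y'=λy, z=hλ:
  k1=λy_n ⇒ h·k1=z·y_n;  k2=λ(1+19/25z)y_n ⇒ h·k2=z(1+19/25z)y_n
  y_{n+1}/y_n = 1 + 4/7z + 3/7z(1+19/25z) = 1 + z + 57/175z²
  R(z) = 1 + z + 57/175z².

Find x<0 with |R(x)|<1.
x=-0.99: |R|=0.3292
R=1: x+57/175x²=0 ⇒ x=−175/57=-3.0702; min R=1−1/(4·57/175)=0.2325>−1
Confirm numerically:
  x=-2.305: |R|=0.42553 <1
  x=-1.971: |R|=0.29435 <1
  x=-1.847: |R|=0.26414 <1
  x=-1.494: |R|=0.23301 <1
  x=-3.508: |R|=1.50026 >1
  x=-3.336: |R|=1.28884 >1
So |R|<1 on (-3.0702, 0).

left endpoint -3.0702.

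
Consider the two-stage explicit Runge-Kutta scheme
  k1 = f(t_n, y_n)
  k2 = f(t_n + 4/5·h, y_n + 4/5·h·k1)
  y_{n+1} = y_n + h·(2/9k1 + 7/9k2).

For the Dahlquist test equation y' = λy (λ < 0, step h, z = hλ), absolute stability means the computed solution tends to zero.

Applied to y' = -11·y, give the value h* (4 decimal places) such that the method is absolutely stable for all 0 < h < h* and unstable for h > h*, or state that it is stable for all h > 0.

(-1.6071,0); λ=-11 ⇒ h* = (45/28)/11 = 0.1461.

On y'=λy, z=hλ:
  k1=λy_n ⇒ h·k1=z·y_n;  k2=λ(1+4/5z)y_n ⇒ h·k2=z(1+4/5z)y_n
  y_{n+1}/y_n = 1 + 2/9z + 7/9z(1+4/5z) = 1 + z + 28/45z²
  Hence R(z) = 1 + z + 28/45z².

Need |R(x)|<1, x<0.
x=-1.29: |R|=0.7454
R=1: x+28/45x²=0 ⇒ x=−45/28=-1.6071; min R=1−1/(4·28/45)=0.5982>−1
Confirm numerically:
  x=-1.403: |R|=0.82179 <1
  x=-1.020: |R|=0.62736 <1
  x=-0.855: |R|=0.59986 <1
  x=-0.791: |R|=0.59831 <1
  x=-2.145: |R|=1.71786 >1
  x=-2.133: |R|=1.69792 >1
  x=-2.076: |R|=1.60564 >1
So |R|<1 on (-1.6071, 0).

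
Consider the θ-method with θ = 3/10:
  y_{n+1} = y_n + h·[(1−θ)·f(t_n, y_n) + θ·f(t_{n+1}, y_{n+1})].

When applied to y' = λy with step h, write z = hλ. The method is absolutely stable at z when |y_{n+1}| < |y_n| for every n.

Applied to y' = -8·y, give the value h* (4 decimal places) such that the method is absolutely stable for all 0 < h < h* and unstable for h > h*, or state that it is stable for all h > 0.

Test eqn y'=λy, z=hλ:
  y_{n+1} = y_n + z·[7/10·y_n + 3/10·y_{n+1}] ⇒ (1 − 3/10z)y_{n+1} = (1 + 7/10z)y_n
  ⇒ R(z) = (1 + 7/10z)/(1 − 3/10z).

Solve |R(x)|<1 on ℝ⁻.
x=-1.41: |R|=0.0091
R=−1: 1+7/10x = −1+3/10x ⇒ -2/5x=2 ⇒ x=2/(-2/5)=-5.0000
Confirm numerically:
  x=-4.519: |R|=0.91833 <1
  x=-3.829: |R|=0.78201 <1
  x=-3.590: |R|=0.72845 <1
  x=-3.397: |R|=0.68243 <1
  x=-5.219: |R|=1.03414 >1
  x=-5.058: |R|=1.00922 >1
So |R|<1 on (-5.0000, 0).

(-5.0000,0); λ=-8 ⇒ h* = (5)/8 = 0.6250.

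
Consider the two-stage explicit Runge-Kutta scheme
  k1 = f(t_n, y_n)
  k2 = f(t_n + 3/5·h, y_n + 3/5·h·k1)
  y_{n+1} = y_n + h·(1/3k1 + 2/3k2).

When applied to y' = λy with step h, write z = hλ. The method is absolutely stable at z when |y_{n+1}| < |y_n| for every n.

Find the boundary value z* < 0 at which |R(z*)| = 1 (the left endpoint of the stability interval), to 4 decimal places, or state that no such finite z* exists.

Set f=λy, z=hλ:
  k1=λy_n ⇒ h·k1=z·y_n;  k2=λ(1+3/5z)y_n ⇒ h·k2=z(1+3/5z)y_n
  y_{n+1}/y_n = 1 + 1/3z + 2/3z(1+3/5z) = 1 + z + 2/5z²
  ⇒ R(z) = 1 + z + 2/5z².

Need |R(x)|<1, x<0.
x=-1.66: |R|=0.4422
R=1: x+2/5x²=0 ⇒ x=−5/2=-2.5000; min R=1−1/(4·2/5)=0.3750>−1
Confirm numerically:
  x=-2.101: |R|=0.66468 <1
  x=-1.928: |R|=0.55887 <1
  x=-1.808: |R|=0.49955 <1
  x=-1.203: |R|=0.37588 <1
  x=-2.978: |R|=1.56939 >1
  x=-2.573: |R|=1.07513 >1
  x=-2.552: |R|=1.05308 >1
Interval (-2.5000, 0).

left endpoint -2.5000.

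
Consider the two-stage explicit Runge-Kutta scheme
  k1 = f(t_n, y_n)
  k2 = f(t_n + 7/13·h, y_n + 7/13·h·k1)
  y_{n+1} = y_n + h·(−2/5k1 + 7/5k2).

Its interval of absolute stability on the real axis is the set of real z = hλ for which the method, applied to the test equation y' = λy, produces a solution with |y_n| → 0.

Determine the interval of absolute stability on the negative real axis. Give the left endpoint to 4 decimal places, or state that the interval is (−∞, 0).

Test eqn y'=λy, z=hλ:
  k1=λy_n ⇒ h·k1=z·y_n;  k2=λ(1+7/13z)y_n ⇒ h·k2=z(1+7/13z)y_n
  y_{n+1}/y_n = 1 − 2/5z + 7/5z(1+7/13z) = 1 + z + 49/65z²
  so R(z) = 1 + z + 49/65z².

Boundary: |R(x)|=1, x<0.
x=-1.1: |R|=0.8122
R=1: x+49/65x²=0 ⇒ x=−65/49=-1.3265; min R=1−1/(4·49/65)=0.6684>−1
Confirm numerically:
  x=-1.051: |R|=0.78170 <1
  x=-0.775: |R|=0.67778 <1
  x=-0.731: |R|=0.67183 <1
  x=-1.613: |R|=1.34833 >1
  x=-1.531: |R|=1.23599 >1
Interval (-1.3265, 0).

(-1.3265, 0).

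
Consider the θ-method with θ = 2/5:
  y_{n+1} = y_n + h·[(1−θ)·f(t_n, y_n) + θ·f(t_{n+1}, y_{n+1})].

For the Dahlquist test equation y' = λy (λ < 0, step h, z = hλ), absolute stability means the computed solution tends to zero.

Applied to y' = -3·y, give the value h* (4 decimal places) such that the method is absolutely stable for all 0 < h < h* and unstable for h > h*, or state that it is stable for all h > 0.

(-10.0000,0); λ=-3 ⇒ h* = (10)/3 = 3.3333.

Test eqn y'=λy, z=hλ:
  y_{n+1} = y_n + z·[3/5·y_n + 2/5·y_{n+1}] ⇒ (1 − 2/5z)y_{n+1} = (1 + 3/5z)y_n
  Hence R(z) = (1 + 3/5z)/(1 − 2/5z).

Solve |R(x)|<1 on ℝ⁻.
x=-1.44: |R|=0.0863
R=−1: 1+3/5x = −1+2/5x ⇒ -1/5x=2 ⇒ x=2/(-1/5)=-10.0000
Confirm numerically:
  x=-7.214: |R|=0.85660 <1
  x=-6.603: |R|=0.81341 <1
  x=-5.091: |R|=0.67666 <1
  x=-10.222: |R|=1.00873 >1
  x=-10.118: |R|=1.00468 >1
  x=-10.054: |R|=1.00215 >1
Interval (-10.0000, 0).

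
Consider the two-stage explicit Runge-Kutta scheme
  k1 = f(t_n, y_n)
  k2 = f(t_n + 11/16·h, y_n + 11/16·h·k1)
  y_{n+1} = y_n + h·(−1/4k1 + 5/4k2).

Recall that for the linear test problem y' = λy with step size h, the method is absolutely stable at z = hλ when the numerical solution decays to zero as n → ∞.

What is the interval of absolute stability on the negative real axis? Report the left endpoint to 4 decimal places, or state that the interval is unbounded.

Test eqn y'=λy, z=hλ:
  k1=λy_n ⇒ h·k1=z·y_n;  k2=λ(1+11/16z)y_n ⇒ h·k2=z(1+11/16z)y_n
  y_{n+1}/y_n = 1 − 1/4z + 5/4z(1+11/16z) = 1 + z + 55/64z²
  so R(z) = 1 + z + 55/64z².

Need |R(x)|<1, x<0.
x=-1.25: |R|=1.0928
R=1: x+55/64x²=0 ⇒ x=−64/55=-1.1636; min R=1−1/(4·55/64)=0.7091>−1
Confirm numerically:
  x=-0.923: |R|=0.80913 <1
  x=-0.878: |R|=0.78448 <1
  x=-0.582: |R|=0.70909 <1
  x=-1.729: |R|=1.84005 >1
  x=-1.376: |R|=1.25112 >1
So |R|<1 on (-1.1636, 0).

(-1.1636, 0).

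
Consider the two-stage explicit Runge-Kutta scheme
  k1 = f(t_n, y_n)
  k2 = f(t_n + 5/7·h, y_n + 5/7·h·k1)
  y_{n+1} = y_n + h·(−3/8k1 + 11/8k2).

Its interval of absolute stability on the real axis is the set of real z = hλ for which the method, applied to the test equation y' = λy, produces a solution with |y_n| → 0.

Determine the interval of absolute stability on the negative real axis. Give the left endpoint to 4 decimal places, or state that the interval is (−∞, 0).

(-1.0182, 0).

Test eqn y'=λy, z=hλ:
  k1=λy_n ⇒ h·k1=z·y_n;  k2=λ(1+5/7z)y_n ⇒ h·k2=z(1+5/7z)y_n
  y_{n+1}/y_n = 1 − 3/8z + 11/8z(1+5/7z) = 1 + z + 55/56z²
  Hence R(z) = 1 + z + 55/56z².

Solve |R(x)|<1 on ℝ⁻.
x=-1.39: |R|=1.5076
R=1: x+55/56x²=0 ⇒ x=−56/55=-1.0182; min R=1−1/(4·55/56)=0.7455>−1
Confirm numerically:
  x=-0.713: |R|=0.78629 <1
  x=-0.631: |R|=0.76005 <1
  x=-0.608: |R|=0.75506 <1
  x=-1.411: |R|=1.54437 >1
  x=-1.330: |R|=1.40731 >1
  x=-1.196: |R|=1.20887 >1
Stable set (-1.0182, 0).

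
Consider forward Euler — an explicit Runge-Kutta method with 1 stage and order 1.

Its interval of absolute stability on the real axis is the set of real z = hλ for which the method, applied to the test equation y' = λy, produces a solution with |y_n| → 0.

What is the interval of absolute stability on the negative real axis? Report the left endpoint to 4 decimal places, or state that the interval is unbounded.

(-2.0000, 0).

Set f=λy, z=hλ:
  order 1, 1-stage ⇒ R(z)=1+z
  (e.g. R(-0.46)=0.54000, |R|=0.54000)

Need |R(x)|<1, x<0.
x=-0.46: |R|=0.5400
|R(-1.13)|=0.1300 |R(-1.05)|=0.0500 |R(-0.83)|=0.1700
Bisect:
  x_lo=-2.7201 |R|=1.7201  x_hi=-0.2547 |R|=0.7453
  mid=-1.48737 |R|=0.48737 →hi
  mid=-2.10372 |R|=1.10372 →lo
  mid=-1.79554 |R|=0.79554 →hi
  mid=-1.94963 |R|=0.94963 →hi
  mid=-2.02668 |R|=1.02668 →lo
  mid=-1.98816 |R|=0.98816 →hi
  mid=-2.00742 |R|=1.00742 →lo
  mid=-1.99779 |R|=0.99779 →hi
  mid=-2.00260 |R|=1.00260 →lo
  mid=-2.00019 |R|=1.00019 →lo
  ...
  [-2.00004,-1.99989] ⇒ x*=-2.0000
Interval (-2.0000, 0).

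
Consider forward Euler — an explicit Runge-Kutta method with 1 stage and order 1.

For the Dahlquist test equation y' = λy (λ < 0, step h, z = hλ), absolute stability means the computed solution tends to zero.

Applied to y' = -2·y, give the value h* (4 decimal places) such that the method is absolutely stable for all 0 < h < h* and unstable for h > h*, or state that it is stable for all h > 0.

(-2.0000,0); λ=-2 ⇒ h* = 1.0000.

On y'=λy, z=hλ:
  order 1, 1-stage ⇒ R(z)=1+z
  (e.g. R(-0.4)=0.60000, |R|=0.60000)

Find x<0 with |R(x)|<1.
x=-0.4: |R|=0.6000
|R(-1.61)|=0.6100 |R(-1.27)|=0.2700 |R(-0.79)|=0.2100
Bisect:
  x_lo=-2.3762 |R|=1.3762  x_hi=-0.3820 |R|=0.6180
  mid=-1.37912 |R|=0.37912 →hi
  mid=-1.87766 |R|=0.87766 →hi
  mid=-2.12694 |R|=1.12694 →lo
  mid=-2.00230 |R|=1.00230 →lo
  mid=-1.93998 |R|=0.93998 →hi
  mid=-1.97114 |R|=0.97114 →hi
  mid=-1.98672 |R|=0.98672 →hi
  mid=-1.99451 |R|=0.99451 →hi
  mid=-1.99841 |R|=0.99841 →hi
  ...
  [-2.00011,-1.99999] ⇒ x*=-2.0000
Interval (-2.0000, 0).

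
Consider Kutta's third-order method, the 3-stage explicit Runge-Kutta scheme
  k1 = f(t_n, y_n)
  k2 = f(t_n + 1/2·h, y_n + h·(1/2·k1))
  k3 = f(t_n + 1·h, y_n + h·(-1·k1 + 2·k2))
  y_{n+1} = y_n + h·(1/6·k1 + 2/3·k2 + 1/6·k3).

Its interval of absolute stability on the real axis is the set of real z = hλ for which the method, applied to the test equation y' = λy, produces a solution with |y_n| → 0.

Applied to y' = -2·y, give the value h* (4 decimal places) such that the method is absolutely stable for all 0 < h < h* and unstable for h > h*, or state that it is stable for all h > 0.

With y'=λy (z=hλ):
  order 3, 3-stage ⇒ R(z)=1+z+z^2/2+z^3/6
  (e.g. R(-1.46)=0.08711, |R|=0.08711)

Boundary: |R(x)|=1, x<0.
x=-1.46: |R|=0.0871
|R(-1.54)|=0.0371 |R(-1.23)|=0.2163 |R(-1.2)|=0.2320
Bisect:
  x_lo=-2.8458 |R|=1.6376  x_hi=-0.3487 |R|=0.7051
  mid=-1.59722 |R|=0.00078 →hi
  mid=-2.22150 |R|=0.58118 →hi
  mid=-2.53364 |R|=1.03469 →lo
  mid=-2.37757 |R|=0.79115 →hi
  mid=-2.45561 |R|=0.90849 →hi
  mid=-2.49462 |R|=0.97045 →hi
  mid=-2.51413 |R|=1.00228 →lo
  mid=-2.50438 |R|=0.98629 →hi
  ...
  [-2.51276,-2.51261] ⇒ x*=-2.5127
So |R|<1 on (-2.5127, 0).

(-2.5127,0); λ=-2 ⇒ h* = 1.2564.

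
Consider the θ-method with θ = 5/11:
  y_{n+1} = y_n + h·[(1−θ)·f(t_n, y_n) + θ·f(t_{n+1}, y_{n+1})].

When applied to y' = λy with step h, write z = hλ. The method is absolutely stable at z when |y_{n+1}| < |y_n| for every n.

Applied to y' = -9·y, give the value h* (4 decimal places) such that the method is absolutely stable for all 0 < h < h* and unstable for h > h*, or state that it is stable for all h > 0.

Test eqn y'=λy, z=hλ:
  y_{n+1} = y_n + z·[6/11·y_n + 5/11·y_{n+1}] ⇒ (1 − 5/11z)y_{n+1} = (1 + 6/11z)y_n
  R(z) = (1 + 6/11z)/(1 − 5/11z).

Solve |R(x)|<1 on ℝ⁻.
x=-0.65: |R|=0.4982
R=−1: 1+6/11x = −1+5/11x ⇒ -1/11x=2 ⇒ x=2/(-1/11)=-22.0000
Confirm numerically:
  x=-19.893: |R|=0.98093 <1
  x=-14.169: |R|=0.90432 <1
  x=-8.929: |R|=0.76510 <1
  x=-22.352: |R|=1.00287 >1
  x=-22.195: |R|=1.00160 >1
So |R|<1 on (-22.0000, 0).

(-22.0000,0); λ=-9 ⇒ h* = (22)/9 = 2.4444.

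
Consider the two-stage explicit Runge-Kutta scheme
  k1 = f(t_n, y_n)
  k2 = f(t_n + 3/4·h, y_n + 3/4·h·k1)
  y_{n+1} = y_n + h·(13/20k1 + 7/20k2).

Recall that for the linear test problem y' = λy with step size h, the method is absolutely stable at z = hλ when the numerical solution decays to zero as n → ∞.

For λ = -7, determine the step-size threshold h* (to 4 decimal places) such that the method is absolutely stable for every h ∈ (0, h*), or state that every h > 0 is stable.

(-3.8095,0); λ=-7 ⇒ h* = (80/21)/7 = 0.5442.

Set f=λy, z=hλ:
  k1=λy_n ⇒ h·k1=z·y_n;  k2=λ(1+3/4z)y_n ⇒ h·k2=z(1+3/4z)y_n
  y_{n+1}/y_n = 1 + 13/20z + 7/20z(1+3/4z) = 1 + z + 21/80z²
  R(z) = 1 + z + 21/80z².

Find x<0 with |R(x)|<1.
x=-1.08: |R|=0.2262
R=1: x+21/80x²=0 ⇒ x=−80/21=-3.8095; min R=1−1/(4·21/80)=0.0476>−1
Confirm numerically:
  x=-3.452: |R|=0.67603 <1
  x=-3.153: |R|=0.45662 <1
  x=-2.021: |R|=0.05117 <1
  x=-1.983: |R|=0.04923 <1
  x=-4.146: |R|=1.36620 >1
  x=-3.836: |R|=1.02666 >1
Stable set (-3.8095, 0).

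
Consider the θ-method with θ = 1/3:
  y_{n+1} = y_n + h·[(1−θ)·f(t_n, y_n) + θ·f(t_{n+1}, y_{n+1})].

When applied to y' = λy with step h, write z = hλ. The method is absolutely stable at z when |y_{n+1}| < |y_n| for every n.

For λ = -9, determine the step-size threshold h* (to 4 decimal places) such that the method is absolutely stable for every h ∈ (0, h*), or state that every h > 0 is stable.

(-6.0000,0); λ=-9 ⇒ h* = (6)/9 = 0.6667.

On y'=λy, z=hλ:
  y_{n+1} = y_n + z·[2/3·y_n + 1/3·y_{n+1}] ⇒ (1 − 1/3z)y_{n+1} = (1 + 2/3z)y_n
  Hence R(z) = (1 + 2/3z)/(1 − 1/3z).

Need |R(x)|<1, x<0.
x=-1.69: |R|=0.0810
R=−1: 1+2/3x = −1+1/3x ⇒ -1/3x=2 ⇒ x=2/(-1/3)=-6.0000
Confirm numerically:
  x=-5.725: |R|=0.96848 <1
  x=-5.615: |R|=0.95531 <1
  x=-3.355: |R|=0.58379 <1
  x=-2.436: |R|=0.34437 <1
  x=-6.406: |R|=1.04316 >1
  x=-6.094: |R|=1.01034 >1
So |R|<1 on (-6.0000, 0).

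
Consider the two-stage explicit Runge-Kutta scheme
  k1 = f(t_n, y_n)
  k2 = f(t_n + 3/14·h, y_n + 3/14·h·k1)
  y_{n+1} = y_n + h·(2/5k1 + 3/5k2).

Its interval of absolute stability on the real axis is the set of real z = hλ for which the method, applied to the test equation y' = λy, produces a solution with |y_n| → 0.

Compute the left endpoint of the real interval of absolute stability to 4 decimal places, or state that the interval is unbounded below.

On y'=λy, z=hλ:
  k1=λy_n ⇒ h·k1=z·y_n;  k2=λ(1+3/14z)y_n ⇒ h·k2=z(1+3/14z)y_n
  y_{n+1}/y_n = 1 + 2/5z + 3/5z(1+3/14z) = 1 + z + 9/70z²
  R(z) = 1 + z + 9/70z².

Need |R(x)|<1, x<0.
x=-0.57: |R|=0.4718
R=1: x+9/70x²=0 ⇒ x=−70/9=-7.7778; min R=1−1/(4·9/70)=-0.9444>−1
Confirm numerically:
  x=-7.286: |R|=0.53932 <1
  x=-6.796: |R|=0.14215 <1
  x=-4.988: |R|=0.78912 <1
  x=-8.286: |R|=1.54143 >1
  x=-8.001: |R|=1.22963 >1
  x=-7.997: |R|=1.22540 >1
Interval (-7.7778, 0).

z* = -7.7778.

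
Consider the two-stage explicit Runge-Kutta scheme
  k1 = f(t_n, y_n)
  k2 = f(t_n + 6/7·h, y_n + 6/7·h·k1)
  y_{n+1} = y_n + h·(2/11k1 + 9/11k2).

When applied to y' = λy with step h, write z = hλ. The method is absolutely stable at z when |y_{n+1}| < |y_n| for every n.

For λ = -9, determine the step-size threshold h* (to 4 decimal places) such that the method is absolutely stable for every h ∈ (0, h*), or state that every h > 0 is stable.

Set f=λy, z=hλ:
  k1=λy_n ⇒ h·k1=z·y_n;  k2=λ(1+6/7z)y_n ⇒ h·k2=z(1+6/7z)y_n
  y_{n+1}/y_n = 1 + 2/11z + 9/11z(1+6/7z) = 1 + z + 54/77z²
  so R(z) = 1 + z + 54/77z².

Find x<0 with |R(x)|<1.
x=-1.29: |R|=0.8770
R=1: x+54/77x²=0 ⇒ x=−77/54=-1.4259; min R=1−1/(4·54/77)=0.6435>−1
Confirm numerically:
  x=-1.214: |R|=0.81957 <1
  x=-1.017: |R|=0.70835 <1
  x=-0.673: |R|=0.64464 <1
  x=-0.646: |R|=0.64666 <1
  x=-1.995: |R|=1.79619 >1
  x=-1.453: |R|=1.02759 >1
Stable set (-1.4259, 0).

(-1.4259,0); λ=-9 ⇒ h* = (77/54)/9 = 0.1584.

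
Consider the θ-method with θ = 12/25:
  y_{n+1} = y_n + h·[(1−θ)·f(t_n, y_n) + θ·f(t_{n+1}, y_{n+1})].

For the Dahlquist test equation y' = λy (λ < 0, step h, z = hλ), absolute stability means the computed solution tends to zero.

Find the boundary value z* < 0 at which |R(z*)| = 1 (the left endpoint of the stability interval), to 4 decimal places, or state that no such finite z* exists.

left endpoint -50.0000.

Set f=λy, z=hλ:
  y_{n+1} = y_n + z·[13/25·y_n + 12/25·y_{n+1}] ⇒ (1 − 12/25z)y_{n+1} = (1 + 13/25z)y_n
  ⇒ R(z) = (1 + 13/25z)/(1 − 12/25z).

Boundary: |R(x)|=1, x<0.
x=-1.47: |R|=0.1381
R=−1: 1+13/25x = −1+12/25x ⇒ -1/25x=2 ⇒ x=2/(-1/25)=-50.0000
Confirm numerically:
  x=-41.609: |R|=0.98400 <1
  x=-32.296: |R|=0.95709 <1
  x=-31.564: |R|=0.95434 <1
  x=-50.560: |R|=1.00089 >1
  x=-50.491: |R|=1.00078 >1
  x=-50.221: |R|=1.00035 >1
Stable set (-50.0000, 0).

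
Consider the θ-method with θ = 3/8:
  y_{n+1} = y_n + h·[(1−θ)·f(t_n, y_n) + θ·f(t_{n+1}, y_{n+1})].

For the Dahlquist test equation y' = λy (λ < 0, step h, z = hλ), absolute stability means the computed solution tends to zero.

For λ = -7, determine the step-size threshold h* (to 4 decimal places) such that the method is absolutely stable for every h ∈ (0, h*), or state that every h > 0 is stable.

(-8.0000,0); λ=-7 ⇒ h* = (8)/7 = 1.1429.

On y'=λy, z=hλ:
  y_{n+1} = y_n + z·[5/8·y_n + 3/8·y_{n+1}] ⇒ (1 − 3/8z)y_{n+1} = (1 + 5/8z)y_n
  Hence R(z) = (1 + 5/8z)/(1 − 3/8z).

Solve |R(x)|<1 on ℝ⁻.
x=-0.61: |R|=0.5036
R=−1: 1+5/8x = −1+3/8x ⇒ -1/4x=2 ⇒ x=2/(-1/4)=-8.0000
Confirm numerically:
  x=-7.392: |R|=0.95970 <1
  x=-6.155: |R|=0.86057 <1
  x=-4.254: |R|=0.63915 <1
  x=-3.497: |R|=0.51295 <1
  x=-8.528: |R|=1.03144 >1
  x=-8.524: |R|=1.03122 >1
  x=-8.297: |R|=1.01806 >1
Interval (-8.0000, 0).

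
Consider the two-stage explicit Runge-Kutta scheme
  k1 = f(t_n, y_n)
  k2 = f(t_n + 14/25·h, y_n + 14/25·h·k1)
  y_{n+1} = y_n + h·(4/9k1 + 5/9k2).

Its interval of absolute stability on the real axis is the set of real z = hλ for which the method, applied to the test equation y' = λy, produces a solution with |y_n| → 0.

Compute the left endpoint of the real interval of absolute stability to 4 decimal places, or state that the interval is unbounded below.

left endpoint -3.2143.

With y'=λy (z=hλ):
  k1=λy_n ⇒ h·k1=z·y_n;  k2=λ(1+14/25z)y_n ⇒ h·k2=z(1+14/25z)y_n
  y_{n+1}/y_n = 1 + 4/9z + 5/9z(1+14/25z) = 1 + z + 14/45z²
  Hence R(z) = 1 + z + 14/45z².

Need |R(x)|<1, x<0.
x=-1.64: |R|=0.1968
R=1: x+14/45x²=0 ⇒ x=−45/14=-3.2143; min R=1−1/(4·14/45)=0.1964>−1
Confirm numerically:
  x=-2.236: |R|=0.31946 <1
  x=-2.074: |R|=0.26424 <1
  x=-2.061: |R|=0.26051 <1
  x=-1.554: |R|=0.19731 <1
  x=-3.803: |R|=1.69654 >1
  x=-3.785: |R|=1.67205 >1
  x=-3.729: |R|=1.59714 >1
So |R|<1 on (-3.2143, 0).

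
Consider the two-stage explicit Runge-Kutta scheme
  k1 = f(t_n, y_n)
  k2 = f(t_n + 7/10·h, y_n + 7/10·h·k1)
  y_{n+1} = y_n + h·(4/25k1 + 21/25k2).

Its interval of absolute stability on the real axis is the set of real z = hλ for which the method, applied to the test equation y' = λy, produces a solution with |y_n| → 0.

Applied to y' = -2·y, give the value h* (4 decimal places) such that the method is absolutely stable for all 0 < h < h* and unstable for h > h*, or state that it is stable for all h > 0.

(-1.7007,0); λ=-2 ⇒ h* = (250/147)/2 = 0.8503.

On y'=λy, z=hλ:
  k1=λy_n ⇒ h·k1=z·y_n;  k2=λ(1+7/10z)y_n ⇒ h·k2=z(1+7/10z)y_n
  y_{n+1}/y_n = 1 + 4/25z + 21/25z(1+7/10z) = 1 + z + 147/250z²
  R(z) = 1 + z + 147/250z².

Find x<0 with |R(x)|<1.
x=-1.56: |R|=0.8710
R=1: x+147/250x²=0 ⇒ x=−250/147=-1.7007; min R=1−1/(4·147/250)=0.5748>−1
Confirm numerically:
  x=-1.646: |R|=0.94708 <1
  x=-1.586: |R|=0.89305 <1
  x=-1.275: |R|=0.68087 <1
  x=-1.260: |R|=0.67351 <1
  x=-2.144: |R|=1.55888 >1
  x=-2.016: |R|=1.37378 >1
  x=-1.910: |R|=1.23508 >1
So |R|<1 on (-1.7007, 0).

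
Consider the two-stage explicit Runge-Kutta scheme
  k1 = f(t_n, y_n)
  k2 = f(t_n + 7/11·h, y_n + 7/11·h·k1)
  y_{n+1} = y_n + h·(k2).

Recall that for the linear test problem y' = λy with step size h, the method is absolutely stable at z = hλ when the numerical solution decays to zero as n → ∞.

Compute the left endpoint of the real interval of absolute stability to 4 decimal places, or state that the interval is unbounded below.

Set f=λy, z=hλ:
  k1=λy_n ⇒ h·k1=z·y_n;  k2=λ(1+7/11z)y_n ⇒ h·k2=z(1+7/11z)y_n
  y_{n+1}/y_n = 1 + z(1+7/11z) = 1 + z + 7/11z²
  R(z) = 1 + z + 7/11z².

Find x<0 with |R(x)|<1.
x=-0.38: |R|=0.7119
R=1: x+7/11x²=0 ⇒ x=−11/7=-1.5714; min R=1−1/(4·7/11)=0.6071>−1
Confirm numerically:
  x=-1.526: |R|=0.95588 <1
  x=-1.385: |R|=0.83569 <1
  x=-1.047: |R|=0.65059 <1
  x=-1.904: |R|=1.40296 >1
  x=-1.651: |R|=1.08360 >1
  x=-1.629: |R|=1.05968 >1
Interval (-1.5714, 0).

left endpoint -1.5714.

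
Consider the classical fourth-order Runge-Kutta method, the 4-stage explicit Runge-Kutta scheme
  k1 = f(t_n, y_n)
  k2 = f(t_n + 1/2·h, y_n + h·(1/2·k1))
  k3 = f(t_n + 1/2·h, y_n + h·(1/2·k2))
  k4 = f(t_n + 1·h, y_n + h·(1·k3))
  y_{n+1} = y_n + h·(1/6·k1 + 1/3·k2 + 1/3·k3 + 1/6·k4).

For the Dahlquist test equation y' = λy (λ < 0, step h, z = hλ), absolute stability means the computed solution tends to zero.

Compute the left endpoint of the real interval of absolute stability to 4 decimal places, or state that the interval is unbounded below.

On y'=λy, z=hλ:
  order 4, 4-stage ⇒ R(z)=1+z+z^2/2+z^3/6+z^4/24
  (e.g. R(-0.44)=0.64416, |R|=0.64416)

Boundary: |R(x)|=1, x<0.
x=-0.44: |R|=0.6442
|R(-2.38)|=0.5422 |R(-1.46)|=0.2764 |R(-0.55)|=0.5773
Bisect:
  x_lo=-3.2644 |R|=1.9975  x_hi=-0.0991 |R|=0.9057
  mid=-1.68172 |R|=0.27294 →hi
  mid=-2.47304 |R|=0.62263 →hi
  mid=-2.86871 |R|=1.13322 →lo
  mid=-2.67087 |R|=0.84076 →hi
  mid=-2.76979 |R|=0.97688 →hi
  mid=-2.81925 |R|=1.05241 →lo
  mid=-2.79452 |R|=1.01400 →lo
  mid=-2.78215 |R|=0.99528 →hi
  mid=-2.78834 |R|=1.00460 →lo
  ...
  [-2.78544,-2.78525] ⇒ x*=-2.7853
Interval (-2.7853, 0).

z* = -2.7853.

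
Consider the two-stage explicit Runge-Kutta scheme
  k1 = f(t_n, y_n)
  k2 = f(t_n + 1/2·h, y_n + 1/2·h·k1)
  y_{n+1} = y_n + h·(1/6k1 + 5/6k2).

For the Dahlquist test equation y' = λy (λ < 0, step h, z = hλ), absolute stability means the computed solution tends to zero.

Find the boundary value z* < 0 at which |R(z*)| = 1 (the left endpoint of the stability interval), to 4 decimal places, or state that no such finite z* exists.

left endpoint -2.4000.

With y'=λy (z=hλ):
  k1=λy_n ⇒ h·k1=z·y_n;  k2=λ(1+1/2z)y_n ⇒ h·k2=z(1+1/2z)y_n
  y_{n+1}/y_n = 1 + 1/6z + 5/6z(1+1/2z) = 1 + z + 5/12z²
  Hence R(z) = 1 + z + 5/12z².

Need |R(x)|<1, x<0.
x=-0.78: |R|=0.4735
R=1: x+5/12x²=0 ⇒ x=−12/5=-2.4000; min R=1−1/(4·5/12)=0.4000>−1
Confirm numerically:
  x=-1.807: |R|=0.55352 <1
  x=-1.469: |R|=0.43015 <1
  x=-1.248: |R|=0.40096 <1
  x=-1.146: |R|=0.40122 <1
  x=-2.478: |R|=1.08054 >1
  x=-2.473: |R|=1.07522 >1
So |R|<1 on (-2.4000, 0).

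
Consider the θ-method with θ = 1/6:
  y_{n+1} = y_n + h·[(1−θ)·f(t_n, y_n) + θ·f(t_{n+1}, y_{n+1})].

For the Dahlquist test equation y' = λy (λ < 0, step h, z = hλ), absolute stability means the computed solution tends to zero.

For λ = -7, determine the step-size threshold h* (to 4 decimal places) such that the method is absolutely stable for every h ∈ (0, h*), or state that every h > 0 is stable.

On y'=λy, z=hλ:
  y_{n+1} = y_n + z·[5/6·y_n + 1/6·y_{n+1}] ⇒ (1 − 1/6z)y_{n+1} = (1 + 5/6z)y_n
  R(z) = (1 + 5/6z)/(1 − 1/6z).

Boundary: |R(x)|=1, x<0.
x=-1.68: |R|=0.3125
R=−1: 1+5/6x = −1+1/6x ⇒ -2/3x=2 ⇒ x=2/(-2/3)=-3.0000
Confirm numerically:
  x=-2.954: |R|=0.97945 <1
  x=-2.264: |R|=0.64376 <1
  x=-1.998: |R|=0.49887 <1
  x=-3.271: |R|=1.11692 >1
  x=-3.216: |R|=1.09375 >1
  x=-3.172: |R|=1.07501 >1
Stable set (-3.0000, 0).

(-3.0000,0); λ=-7 ⇒ h* = (3)/7 = 0.4286.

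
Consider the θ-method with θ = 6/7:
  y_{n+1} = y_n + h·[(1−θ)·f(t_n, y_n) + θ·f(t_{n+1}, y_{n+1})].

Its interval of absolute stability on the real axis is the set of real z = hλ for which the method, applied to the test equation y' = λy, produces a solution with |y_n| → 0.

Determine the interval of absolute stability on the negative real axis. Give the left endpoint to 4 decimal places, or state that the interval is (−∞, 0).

unbounded; (−∞, 0).

Set f=λy, z=hλ:
  y_{n+1} = y_n + z·[1/7·y_n + 6/7·y_{n+1}] ⇒ (1 − 6/7z)y_{n+1} = (1 + 1/7z)y_n
  ⇒ R(z) = (1 + 1/7z)/(1 − 6/7z).

Find x<0 with |R(x)|<1.
x=-0.77: |R|=0.5361
x=-2: |R|=0.2632
x=-10: |R|=0.0448
x=-100: |R|=0.1532
θ=6/7≥1/2 ⇒ |1+1/7x|<|1−6/7x| ∀x<0 ⇒ interval (−∞,0).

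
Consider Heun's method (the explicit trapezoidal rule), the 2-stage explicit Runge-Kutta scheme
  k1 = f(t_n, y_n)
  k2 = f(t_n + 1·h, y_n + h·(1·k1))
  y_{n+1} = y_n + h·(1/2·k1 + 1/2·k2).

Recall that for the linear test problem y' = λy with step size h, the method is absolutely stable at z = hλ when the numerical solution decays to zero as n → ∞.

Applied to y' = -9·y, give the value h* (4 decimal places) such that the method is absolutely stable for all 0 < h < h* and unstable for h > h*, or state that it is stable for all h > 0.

(-2.0000,0); λ=-9 ⇒ h* = 0.2222.

On y'=λy, z=hλ:
  order 2, 2-stage ⇒ R(z)=1+z+z^2/2
  (e.g. R(-1.62)=0.69220, |R|=0.69220)

Find x<0 with |R(x)|<1.
x=-1.62: |R|=0.6922
|R(-1.65)|=0.7112 |R(-1.5)|=0.6250 |R(-0.91)|=0.5041
Bisect:
  x_lo=-2.8077 |R|=2.1338  x_hi=-0.2875 |R|=0.7538
  mid=-1.54757 |R|=0.64992 →hi
  mid=-2.17761 |R|=1.19338 →lo
  mid=-1.86259 |R|=0.87203 →hi
  mid=-2.02010 |R|=1.02030 →lo
  mid=-1.94134 |R|=0.94306 →hi
  mid=-1.98072 |R|=0.98091 →hi
  mid=-2.00041 |R|=1.00041 →lo
  mid=-1.99057 |R|=0.99061 →hi
  mid=-1.99549 |R|=0.99550 →hi
  ...
  [-2.00010,-1.99995] ⇒ x*=-2.0000
So |R|<1 on (-2.0000, 0).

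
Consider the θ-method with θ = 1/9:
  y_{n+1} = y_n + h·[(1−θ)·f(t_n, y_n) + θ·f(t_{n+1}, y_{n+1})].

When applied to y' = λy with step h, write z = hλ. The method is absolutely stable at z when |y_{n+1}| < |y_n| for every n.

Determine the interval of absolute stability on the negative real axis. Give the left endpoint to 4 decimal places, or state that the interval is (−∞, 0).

(-2.5714, 0).

With y'=λy (z=hλ):
  y_{n+1} = y_n + z·[8/9·y_n + 1/9·y_{n+1}] ⇒ (1 − 1/9z)y_{n+1} = (1 + 8/9z)y_n
  Hence R(z) = (1 + 8/9z)/(1 − 1/9z).

Need |R(x)|<1, x<0.
x=-0.89: |R|=0.1901
R=−1: 1+8/9x = −1+1/9x ⇒ -7/9x=2 ⇒ x=2/(-7/9)=-2.5714
Confirm numerically:
  x=-2.260: |R|=0.80639 <1
  x=-1.773: |R|=0.48120 <1
  x=-1.734: |R|=0.45388 <1
  x=-1.521: |R|=0.30111 <1
  x=-3.157: |R|=1.33717 >1
  x=-3.131: |R|=1.32289 >1
  x=-2.833: |R|=1.15474 >1
So |R|<1 on (-2.5714, 0).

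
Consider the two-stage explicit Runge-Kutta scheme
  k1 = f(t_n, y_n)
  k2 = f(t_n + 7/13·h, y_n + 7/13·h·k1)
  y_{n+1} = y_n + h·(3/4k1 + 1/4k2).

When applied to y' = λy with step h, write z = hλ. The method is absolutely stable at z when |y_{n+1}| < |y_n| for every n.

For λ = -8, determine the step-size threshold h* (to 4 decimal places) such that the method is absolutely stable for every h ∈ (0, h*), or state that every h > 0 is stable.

(-7.4286,0); λ=-8 ⇒ h* = (52/7)/8 = 0.9286.

With y'=λy (z=hλ):
  k1=λy_n ⇒ h·k1=z·y_n;  k2=λ(1+7/13z)y_n ⇒ h·k2=z(1+7/13z)y_n
  y_{n+1}/y_n = 1 + 3/4z + 1/4z(1+7/13z) = 1 + z + 7/52z²
  so R(z) = 1 + z + 7/52z².

Need |R(x)|<1, x<0.
x=-1.3: |R|=0.0725
R=1: x+7/52x²=0 ⇒ x=−52/7=-7.4286; min R=1−1/(4·7/52)=-0.8571>−1
Confirm numerically:
  x=-6.677: |R|=0.32447 <1
  x=-5.458: |R|=0.44784 <1
  x=-5.437: |R|=0.45764 <1
  x=-4.797: |R|=0.69934 <1
  x=-8.006: |R|=1.62231 >1
  x=-7.700: |R|=1.28135 >1
Interval (-7.4286, 0).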